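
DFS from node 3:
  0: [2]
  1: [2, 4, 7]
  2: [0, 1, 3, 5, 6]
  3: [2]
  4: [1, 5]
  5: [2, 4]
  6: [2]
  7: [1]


Visit 3, push [2]
Visit 2, push [6, 5, 1, 0]
Visit 0, push []
Visit 1, push [7, 4]
Visit 4, push [5]
Visit 5, push []
Visit 7, push []
Visit 6, push []

DFS order: [3, 2, 0, 1, 4, 5, 7, 6]


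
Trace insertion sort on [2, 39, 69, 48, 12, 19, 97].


Initial: [2, 39, 69, 48, 12, 19, 97]
Insert 39: [2, 39, 69, 48, 12, 19, 97]
Insert 69: [2, 39, 69, 48, 12, 19, 97]
Insert 48: [2, 39, 48, 69, 12, 19, 97]
Insert 12: [2, 12, 39, 48, 69, 19, 97]
Insert 19: [2, 12, 19, 39, 48, 69, 97]
Insert 97: [2, 12, 19, 39, 48, 69, 97]

Sorted: [2, 12, 19, 39, 48, 69, 97]


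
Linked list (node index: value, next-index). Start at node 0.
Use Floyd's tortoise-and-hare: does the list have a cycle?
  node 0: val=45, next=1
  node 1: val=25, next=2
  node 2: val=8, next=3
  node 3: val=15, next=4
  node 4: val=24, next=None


Floyd's tortoise (slow, +1) and hare (fast, +2):
  init: slow=0, fast=0
  step 1: slow=1, fast=2
  step 2: slow=2, fast=4
  step 3: fast -> None, no cycle

Cycle: no


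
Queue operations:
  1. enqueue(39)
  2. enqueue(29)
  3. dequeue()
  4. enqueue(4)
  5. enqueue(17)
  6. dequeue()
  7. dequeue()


enqueue(39) -> [39]
enqueue(29) -> [39, 29]
dequeue()->39, [29]
enqueue(4) -> [29, 4]
enqueue(17) -> [29, 4, 17]
dequeue()->29, [4, 17]
dequeue()->4, [17]

Final queue: [17]


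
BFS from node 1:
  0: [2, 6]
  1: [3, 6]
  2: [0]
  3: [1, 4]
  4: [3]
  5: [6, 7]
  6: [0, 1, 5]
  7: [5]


Visit 1, enqueue [3, 6]
Visit 3, enqueue [4]
Visit 6, enqueue [0, 5]
Visit 4, enqueue []
Visit 0, enqueue [2]
Visit 5, enqueue [7]
Visit 2, enqueue []
Visit 7, enqueue []

BFS order: [1, 3, 6, 4, 0, 5, 2, 7]


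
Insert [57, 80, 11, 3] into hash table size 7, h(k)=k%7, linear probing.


Insert 57: h=1 -> slot 1
Insert 80: h=3 -> slot 3
Insert 11: h=4 -> slot 4
Insert 3: h=3, 2 probes -> slot 5

Table: [None, 57, None, 80, 11, 3, None]


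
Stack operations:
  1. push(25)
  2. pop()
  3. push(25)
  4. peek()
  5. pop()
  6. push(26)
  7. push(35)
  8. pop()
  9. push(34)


push(25) -> [25]
pop()->25, []
push(25) -> [25]
peek()->25
pop()->25, []
push(26) -> [26]
push(35) -> [26, 35]
pop()->35, [26]
push(34) -> [26, 34]

Final stack: [26, 34]


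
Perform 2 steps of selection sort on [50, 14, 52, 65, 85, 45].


Initial: [50, 14, 52, 65, 85, 45]
Step 1: min=14 at 1
  Swap: [14, 50, 52, 65, 85, 45]
Step 2: min=45 at 5
  Swap: [14, 45, 52, 65, 85, 50]

After 2 steps: [14, 45, 52, 65, 85, 50]


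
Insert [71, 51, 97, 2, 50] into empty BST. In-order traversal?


Insert 71: root
Insert 51: L from 71
Insert 97: R from 71
Insert 2: L from 71 -> L from 51
Insert 50: L from 71 -> L from 51 -> R from 2

In-order: [2, 50, 51, 71, 97]


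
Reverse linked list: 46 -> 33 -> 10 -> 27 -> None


Step 1: curr=46, set curr.next=prev(None) | reversed so far: 46
Step 2: curr=33, set curr.next=prev(46) | reversed so far: 33 -> 46
Step 3: curr=10, set curr.next=prev(33) | reversed so far: 10 -> 33 -> 46
Step 4: curr=27, set curr.next=prev(10) | reversed so far: 27 -> 10 -> 33 -> 46

27 -> 10 -> 33 -> 46 -> None


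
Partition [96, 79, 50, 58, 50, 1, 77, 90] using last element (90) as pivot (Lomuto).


Pivot: 90
  79 <= 90: swap -> [79, 96, 50, 58, 50, 1, 77, 90]
  50 <= 90: swap -> [79, 50, 96, 58, 50, 1, 77, 90]
  58 <= 90: swap -> [79, 50, 58, 96, 50, 1, 77, 90]
  50 <= 90: swap -> [79, 50, 58, 50, 96, 1, 77, 90]
  1 <= 90: swap -> [79, 50, 58, 50, 1, 96, 77, 90]
  77 <= 90: swap -> [79, 50, 58, 50, 1, 77, 96, 90]
Place pivot at 6: [79, 50, 58, 50, 1, 77, 90, 96]

Partitioned: [79, 50, 58, 50, 1, 77, 90, 96]


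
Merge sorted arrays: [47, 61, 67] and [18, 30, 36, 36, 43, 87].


Take 18 from B
Take 30 from B
Take 36 from B
Take 36 from B
Take 43 from B
Take 47 from A
Take 61 from A
Take 67 from A

Merged: [18, 30, 36, 36, 43, 47, 61, 67, 87]


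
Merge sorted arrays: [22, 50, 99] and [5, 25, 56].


Take 5 from B
Take 22 from A
Take 25 from B
Take 50 from A
Take 56 from B

Merged: [5, 22, 25, 50, 56, 99]


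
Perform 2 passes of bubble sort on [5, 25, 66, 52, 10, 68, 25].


Initial: [5, 25, 66, 52, 10, 68, 25]
Pass 1: [5, 25, 52, 10, 66, 25, 68] (3 swaps)
Pass 2: [5, 25, 10, 52, 25, 66, 68] (2 swaps)

After 2 passes: [5, 25, 10, 52, 25, 66, 68]


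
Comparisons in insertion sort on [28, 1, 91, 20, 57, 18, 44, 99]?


Algorithm: insertion sort
Input: [28, 1, 91, 20, 57, 18, 44, 99]
Sorted: [1, 18, 20, 28, 44, 57, 91, 99]

16


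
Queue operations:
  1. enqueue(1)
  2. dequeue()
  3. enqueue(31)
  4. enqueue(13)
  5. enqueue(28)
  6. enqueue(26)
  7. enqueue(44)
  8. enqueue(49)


enqueue(1) -> [1]
dequeue()->1, []
enqueue(31) -> [31]
enqueue(13) -> [31, 13]
enqueue(28) -> [31, 13, 28]
enqueue(26) -> [31, 13, 28, 26]
enqueue(44) -> [31, 13, 28, 26, 44]
enqueue(49) -> [31, 13, 28, 26, 44, 49]

Final queue: [31, 13, 28, 26, 44, 49]


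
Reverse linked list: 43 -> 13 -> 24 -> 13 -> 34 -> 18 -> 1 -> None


Step 1: curr=43, set curr.next=prev(None) | reversed so far: 43
Step 2: curr=13, set curr.next=prev(43) | reversed so far: 13 -> 43
Step 3: curr=24, set curr.next=prev(13) | reversed so far: 24 -> 13 -> 43
Step 4: curr=13, set curr.next=prev(24) | reversed so far: 13 -> 24 -> 13 -> 43
Step 5: curr=34, set curr.next=prev(13) | reversed so far: 34 -> 13 -> 24 -> 13 -> 43
Step 6: curr=18, set curr.next=prev(34) | reversed so far: 18 -> 34 -> 13 -> 24 -> 13 -> 43
Step 7: curr=1, set curr.next=prev(18) | reversed so far: 1 -> 18 -> 34 -> 13 -> 24 -> 13 -> 43

1 -> 18 -> 34 -> 13 -> 24 -> 13 -> 43 -> None


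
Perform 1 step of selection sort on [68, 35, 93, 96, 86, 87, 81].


Initial: [68, 35, 93, 96, 86, 87, 81]
Step 1: min=35 at 1
  Swap: [35, 68, 93, 96, 86, 87, 81]

After 1 step: [35, 68, 93, 96, 86, 87, 81]


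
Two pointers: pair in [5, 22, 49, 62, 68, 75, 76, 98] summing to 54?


lo=0(5)+hi=7(98)=103
lo=0(5)+hi=6(76)=81
lo=0(5)+hi=5(75)=80
lo=0(5)+hi=4(68)=73
lo=0(5)+hi=3(62)=67
lo=0(5)+hi=2(49)=54

Yes: 5+49=54


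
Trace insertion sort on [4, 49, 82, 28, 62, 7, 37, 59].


Initial: [4, 49, 82, 28, 62, 7, 37, 59]
Insert 49: [4, 49, 82, 28, 62, 7, 37, 59]
Insert 82: [4, 49, 82, 28, 62, 7, 37, 59]
Insert 28: [4, 28, 49, 82, 62, 7, 37, 59]
Insert 62: [4, 28, 49, 62, 82, 7, 37, 59]
Insert 7: [4, 7, 28, 49, 62, 82, 37, 59]
Insert 37: [4, 7, 28, 37, 49, 62, 82, 59]
Insert 59: [4, 7, 28, 37, 49, 59, 62, 82]

Sorted: [4, 7, 28, 37, 49, 59, 62, 82]


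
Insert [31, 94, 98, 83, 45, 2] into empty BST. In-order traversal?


Insert 31: root
Insert 94: R from 31
Insert 98: R from 31 -> R from 94
Insert 83: R from 31 -> L from 94
Insert 45: R from 31 -> L from 94 -> L from 83
Insert 2: L from 31

In-order: [2, 31, 45, 83, 94, 98]


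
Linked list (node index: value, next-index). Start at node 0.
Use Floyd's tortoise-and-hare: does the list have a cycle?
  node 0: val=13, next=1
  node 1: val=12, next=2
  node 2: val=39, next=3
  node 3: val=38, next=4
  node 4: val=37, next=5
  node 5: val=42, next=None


Floyd's tortoise (slow, +1) and hare (fast, +2):
  init: slow=0, fast=0
  step 1: slow=1, fast=2
  step 2: slow=2, fast=4
  step 3: fast 4->5->None, no cycle

Cycle: no


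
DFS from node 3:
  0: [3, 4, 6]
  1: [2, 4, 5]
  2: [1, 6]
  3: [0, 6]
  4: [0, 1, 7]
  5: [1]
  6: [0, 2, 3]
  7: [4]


Visit 3, push [6, 0]
Visit 0, push [6, 4]
Visit 4, push [7, 1]
Visit 1, push [5, 2]
Visit 2, push [6]
Visit 6, push []
Visit 5, push []
Visit 7, push []

DFS order: [3, 0, 4, 1, 2, 6, 5, 7]


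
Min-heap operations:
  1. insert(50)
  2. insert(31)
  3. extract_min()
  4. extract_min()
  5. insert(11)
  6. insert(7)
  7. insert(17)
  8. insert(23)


insert(50) -> [50]
insert(31) -> [31, 50]
extract_min()->31, [50]
extract_min()->50, []
insert(11) -> [11]
insert(7) -> [7, 11]
insert(17) -> [7, 11, 17]
insert(23) -> [7, 11, 17, 23]

Final heap: [7, 11, 17, 23]


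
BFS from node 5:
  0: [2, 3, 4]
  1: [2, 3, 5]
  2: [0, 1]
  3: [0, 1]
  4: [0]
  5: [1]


Visit 5, enqueue [1]
Visit 1, enqueue [2, 3]
Visit 2, enqueue [0]
Visit 3, enqueue []
Visit 0, enqueue [4]
Visit 4, enqueue []

BFS order: [5, 1, 2, 3, 0, 4]


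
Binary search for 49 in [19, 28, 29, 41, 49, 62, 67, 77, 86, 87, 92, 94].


Step 1: lo=0, hi=11, mid=5, val=62
Step 2: lo=0, hi=4, mid=2, val=29
Step 3: lo=3, hi=4, mid=3, val=41
Step 4: lo=4, hi=4, mid=4, val=49

Found at index 4


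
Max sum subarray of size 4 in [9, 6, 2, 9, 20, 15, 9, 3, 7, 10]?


[0:4]: 26
[1:5]: 37
[2:6]: 46
[3:7]: 53
[4:8]: 47
[5:9]: 34
[6:10]: 29

Max: 53 at [3:7]


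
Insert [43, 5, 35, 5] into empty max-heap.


Insert 43: [43]
Insert 5: [43, 5]
Insert 35: [43, 5, 35]
Insert 5: [43, 5, 35, 5]

Final heap: [43, 5, 35, 5]


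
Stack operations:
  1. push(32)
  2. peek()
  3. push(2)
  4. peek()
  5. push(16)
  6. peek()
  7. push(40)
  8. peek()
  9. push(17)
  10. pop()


push(32) -> [32]
peek()->32
push(2) -> [32, 2]
peek()->2
push(16) -> [32, 2, 16]
peek()->16
push(40) -> [32, 2, 16, 40]
peek()->40
push(17) -> [32, 2, 16, 40, 17]
pop()->17, [32, 2, 16, 40]

Final stack: [32, 2, 16, 40]


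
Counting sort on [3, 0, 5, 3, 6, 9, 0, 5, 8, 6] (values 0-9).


Input: [3, 0, 5, 3, 6, 9, 0, 5, 8, 6]
Counts: [2, 0, 0, 2, 0, 2, 2, 0, 1, 1]

Sorted: [0, 0, 3, 3, 5, 5, 6, 6, 8, 9]


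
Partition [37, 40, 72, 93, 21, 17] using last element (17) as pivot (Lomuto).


Pivot: 17
Place pivot at 0: [17, 40, 72, 93, 21, 37]

Partitioned: [17, 40, 72, 93, 21, 37]


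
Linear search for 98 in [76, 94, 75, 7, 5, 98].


i=0: 76!=98
i=1: 94!=98
i=2: 75!=98
i=3: 7!=98
i=4: 5!=98
i=5: 98==98 found!

Found at 5, 6 comps


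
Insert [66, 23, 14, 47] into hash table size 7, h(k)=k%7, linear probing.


Insert 66: h=3 -> slot 3
Insert 23: h=2 -> slot 2
Insert 14: h=0 -> slot 0
Insert 47: h=5 -> slot 5

Table: [14, None, 23, 66, None, 47, None]


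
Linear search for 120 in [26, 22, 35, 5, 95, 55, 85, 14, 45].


i=0: 26!=120
i=1: 22!=120
i=2: 35!=120
i=3: 5!=120
i=4: 95!=120
i=5: 55!=120
i=6: 85!=120
i=7: 14!=120
i=8: 45!=120

Not found, 9 comps


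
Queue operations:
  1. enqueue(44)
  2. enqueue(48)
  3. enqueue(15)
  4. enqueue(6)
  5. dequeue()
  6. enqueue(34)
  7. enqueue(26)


enqueue(44) -> [44]
enqueue(48) -> [44, 48]
enqueue(15) -> [44, 48, 15]
enqueue(6) -> [44, 48, 15, 6]
dequeue()->44, [48, 15, 6]
enqueue(34) -> [48, 15, 6, 34]
enqueue(26) -> [48, 15, 6, 34, 26]

Final queue: [48, 15, 6, 34, 26]


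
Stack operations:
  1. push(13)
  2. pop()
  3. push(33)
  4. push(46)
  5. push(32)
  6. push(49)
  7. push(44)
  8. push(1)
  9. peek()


push(13) -> [13]
pop()->13, []
push(33) -> [33]
push(46) -> [33, 46]
push(32) -> [33, 46, 32]
push(49) -> [33, 46, 32, 49]
push(44) -> [33, 46, 32, 49, 44]
push(1) -> [33, 46, 32, 49, 44, 1]
peek()->1

Final stack: [33, 46, 32, 49, 44, 1]


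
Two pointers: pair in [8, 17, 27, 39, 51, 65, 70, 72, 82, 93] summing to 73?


lo=0(8)+hi=9(93)=101
lo=0(8)+hi=8(82)=90
lo=0(8)+hi=7(72)=80
lo=0(8)+hi=6(70)=78
lo=0(8)+hi=5(65)=73

Yes: 8+65=73


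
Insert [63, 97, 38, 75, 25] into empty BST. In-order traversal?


Insert 63: root
Insert 97: R from 63
Insert 38: L from 63
Insert 75: R from 63 -> L from 97
Insert 25: L from 63 -> L from 38

In-order: [25, 38, 63, 75, 97]


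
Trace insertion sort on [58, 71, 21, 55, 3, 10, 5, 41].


Initial: [58, 71, 21, 55, 3, 10, 5, 41]
Insert 71: [58, 71, 21, 55, 3, 10, 5, 41]
Insert 21: [21, 58, 71, 55, 3, 10, 5, 41]
Insert 55: [21, 55, 58, 71, 3, 10, 5, 41]
Insert 3: [3, 21, 55, 58, 71, 10, 5, 41]
Insert 10: [3, 10, 21, 55, 58, 71, 5, 41]
Insert 5: [3, 5, 10, 21, 55, 58, 71, 41]
Insert 41: [3, 5, 10, 21, 41, 55, 58, 71]

Sorted: [3, 5, 10, 21, 41, 55, 58, 71]


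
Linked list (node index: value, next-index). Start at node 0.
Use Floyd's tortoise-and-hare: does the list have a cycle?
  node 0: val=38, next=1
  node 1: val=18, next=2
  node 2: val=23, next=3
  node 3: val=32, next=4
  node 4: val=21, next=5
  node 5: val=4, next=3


Floyd's tortoise (slow, +1) and hare (fast, +2):
  init: slow=0, fast=0
  step 1: slow=1, fast=2
  step 2: slow=2, fast=4
  step 3: slow=3, fast=3
  slow == fast at node 3: cycle detected

Cycle: yes


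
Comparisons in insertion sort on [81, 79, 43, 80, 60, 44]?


Algorithm: insertion sort
Input: [81, 79, 43, 80, 60, 44]
Sorted: [43, 44, 60, 79, 80, 81]

14


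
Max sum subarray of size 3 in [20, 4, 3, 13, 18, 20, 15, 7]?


[0:3]: 27
[1:4]: 20
[2:5]: 34
[3:6]: 51
[4:7]: 53
[5:8]: 42

Max: 53 at [4:7]


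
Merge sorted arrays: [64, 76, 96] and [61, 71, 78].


Take 61 from B
Take 64 from A
Take 71 from B
Take 76 from A
Take 78 from B

Merged: [61, 64, 71, 76, 78, 96]


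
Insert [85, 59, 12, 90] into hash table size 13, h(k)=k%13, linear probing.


Insert 85: h=7 -> slot 7
Insert 59: h=7, 1 probes -> slot 8
Insert 12: h=12 -> slot 12
Insert 90: h=12, 1 probes -> slot 0

Table: [90, None, None, None, None, None, None, 85, 59, None, None, None, 12]


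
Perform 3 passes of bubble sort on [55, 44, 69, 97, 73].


Initial: [55, 44, 69, 97, 73]
Pass 1: [44, 55, 69, 73, 97] (2 swaps)
Pass 2: [44, 55, 69, 73, 97] (0 swaps)
Pass 3: [44, 55, 69, 73, 97] (0 swaps)

After 3 passes: [44, 55, 69, 73, 97]


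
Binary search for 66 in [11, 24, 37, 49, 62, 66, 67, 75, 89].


Step 1: lo=0, hi=8, mid=4, val=62
Step 2: lo=5, hi=8, mid=6, val=67
Step 3: lo=5, hi=5, mid=5, val=66

Found at index 5


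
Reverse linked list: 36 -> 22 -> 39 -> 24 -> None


Step 1: curr=36, set curr.next=prev(None) | reversed so far: 36
Step 2: curr=22, set curr.next=prev(36) | reversed so far: 22 -> 36
Step 3: curr=39, set curr.next=prev(22) | reversed so far: 39 -> 22 -> 36
Step 4: curr=24, set curr.next=prev(39) | reversed so far: 24 -> 39 -> 22 -> 36

24 -> 39 -> 22 -> 36 -> None


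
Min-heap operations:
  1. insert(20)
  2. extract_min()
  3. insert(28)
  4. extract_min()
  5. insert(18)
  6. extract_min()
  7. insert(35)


insert(20) -> [20]
extract_min()->20, []
insert(28) -> [28]
extract_min()->28, []
insert(18) -> [18]
extract_min()->18, []
insert(35) -> [35]

Final heap: [35]


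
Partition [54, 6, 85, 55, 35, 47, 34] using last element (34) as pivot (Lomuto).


Pivot: 34
  6 <= 34: swap -> [6, 54, 85, 55, 35, 47, 34]
Place pivot at 1: [6, 34, 85, 55, 35, 47, 54]

Partitioned: [6, 34, 85, 55, 35, 47, 54]


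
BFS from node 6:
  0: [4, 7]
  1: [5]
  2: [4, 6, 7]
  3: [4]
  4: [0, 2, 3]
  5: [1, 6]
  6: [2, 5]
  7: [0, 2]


Visit 6, enqueue [2, 5]
Visit 2, enqueue [4, 7]
Visit 5, enqueue [1]
Visit 4, enqueue [0, 3]
Visit 7, enqueue []
Visit 1, enqueue []
Visit 0, enqueue []
Visit 3, enqueue []

BFS order: [6, 2, 5, 4, 7, 1, 0, 3]


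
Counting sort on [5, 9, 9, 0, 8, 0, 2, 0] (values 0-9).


Input: [5, 9, 9, 0, 8, 0, 2, 0]
Counts: [3, 0, 1, 0, 0, 1, 0, 0, 1, 2]

Sorted: [0, 0, 0, 2, 5, 8, 9, 9]


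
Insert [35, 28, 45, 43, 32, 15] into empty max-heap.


Insert 35: [35]
Insert 28: [35, 28]
Insert 45: [45, 28, 35]
Insert 43: [45, 43, 35, 28]
Insert 32: [45, 43, 35, 28, 32]
Insert 15: [45, 43, 35, 28, 32, 15]

Final heap: [45, 43, 35, 28, 32, 15]


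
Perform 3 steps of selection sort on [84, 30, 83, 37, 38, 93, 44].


Initial: [84, 30, 83, 37, 38, 93, 44]
Step 1: min=30 at 1
  Swap: [30, 84, 83, 37, 38, 93, 44]
Step 2: min=37 at 3
  Swap: [30, 37, 83, 84, 38, 93, 44]
Step 3: min=38 at 4
  Swap: [30, 37, 38, 84, 83, 93, 44]

After 3 steps: [30, 37, 38, 84, 83, 93, 44]


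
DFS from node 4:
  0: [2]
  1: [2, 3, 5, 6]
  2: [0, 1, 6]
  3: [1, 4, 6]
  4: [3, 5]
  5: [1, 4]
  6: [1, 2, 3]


Visit 4, push [5, 3]
Visit 3, push [6, 1]
Visit 1, push [6, 5, 2]
Visit 2, push [6, 0]
Visit 0, push []
Visit 6, push []
Visit 5, push []

DFS order: [4, 3, 1, 2, 0, 6, 5]


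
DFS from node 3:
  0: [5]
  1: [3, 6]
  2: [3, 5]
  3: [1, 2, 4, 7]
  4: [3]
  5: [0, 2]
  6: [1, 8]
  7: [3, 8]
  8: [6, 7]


Visit 3, push [7, 4, 2, 1]
Visit 1, push [6]
Visit 6, push [8]
Visit 8, push [7]
Visit 7, push []
Visit 2, push [5]
Visit 5, push [0]
Visit 0, push []
Visit 4, push []

DFS order: [3, 1, 6, 8, 7, 2, 5, 0, 4]


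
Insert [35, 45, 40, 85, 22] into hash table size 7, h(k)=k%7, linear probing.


Insert 35: h=0 -> slot 0
Insert 45: h=3 -> slot 3
Insert 40: h=5 -> slot 5
Insert 85: h=1 -> slot 1
Insert 22: h=1, 1 probes -> slot 2

Table: [35, 85, 22, 45, None, 40, None]


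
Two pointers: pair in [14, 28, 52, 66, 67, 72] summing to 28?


lo=0(14)+hi=5(72)=86
lo=0(14)+hi=4(67)=81
lo=0(14)+hi=3(66)=80
lo=0(14)+hi=2(52)=66
lo=0(14)+hi=1(28)=42

No pair found


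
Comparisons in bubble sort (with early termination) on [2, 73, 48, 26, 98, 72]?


Algorithm: bubble sort (with early termination)
Input: [2, 73, 48, 26, 98, 72]
Sorted: [2, 26, 48, 72, 73, 98]

12


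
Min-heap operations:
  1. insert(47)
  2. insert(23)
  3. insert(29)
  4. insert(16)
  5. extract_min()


insert(47) -> [47]
insert(23) -> [23, 47]
insert(29) -> [23, 47, 29]
insert(16) -> [16, 23, 29, 47]
extract_min()->16, [23, 47, 29]

Final heap: [23, 47, 29]


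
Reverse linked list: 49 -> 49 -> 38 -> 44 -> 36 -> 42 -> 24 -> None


Step 1: curr=49, set curr.next=prev(None) | reversed so far: 49
Step 2: curr=49, set curr.next=prev(49) | reversed so far: 49 -> 49
Step 3: curr=38, set curr.next=prev(49) | reversed so far: 38 -> 49 -> 49
Step 4: curr=44, set curr.next=prev(38) | reversed so far: 44 -> 38 -> 49 -> 49
Step 5: curr=36, set curr.next=prev(44) | reversed so far: 36 -> 44 -> 38 -> 49 -> 49
Step 6: curr=42, set curr.next=prev(36) | reversed so far: 42 -> 36 -> 44 -> 38 -> 49 -> 49
Step 7: curr=24, set curr.next=prev(42) | reversed so far: 24 -> 42 -> 36 -> 44 -> 38 -> 49 -> 49

24 -> 42 -> 36 -> 44 -> 38 -> 49 -> 49 -> None


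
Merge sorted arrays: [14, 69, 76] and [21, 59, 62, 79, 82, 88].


Take 14 from A
Take 21 from B
Take 59 from B
Take 62 from B
Take 69 from A
Take 76 from A

Merged: [14, 21, 59, 62, 69, 76, 79, 82, 88]


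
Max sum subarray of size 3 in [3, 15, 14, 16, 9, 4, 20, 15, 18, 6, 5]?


[0:3]: 32
[1:4]: 45
[2:5]: 39
[3:6]: 29
[4:7]: 33
[5:8]: 39
[6:9]: 53
[7:10]: 39
[8:11]: 29

Max: 53 at [6:9]


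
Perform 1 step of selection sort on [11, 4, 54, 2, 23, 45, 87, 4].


Initial: [11, 4, 54, 2, 23, 45, 87, 4]
Step 1: min=2 at 3
  Swap: [2, 4, 54, 11, 23, 45, 87, 4]

After 1 step: [2, 4, 54, 11, 23, 45, 87, 4]


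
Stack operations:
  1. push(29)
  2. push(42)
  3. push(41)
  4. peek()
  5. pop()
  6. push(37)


push(29) -> [29]
push(42) -> [29, 42]
push(41) -> [29, 42, 41]
peek()->41
pop()->41, [29, 42]
push(37) -> [29, 42, 37]

Final stack: [29, 42, 37]


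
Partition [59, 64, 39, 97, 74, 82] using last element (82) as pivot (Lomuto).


Pivot: 82
  59 <= 82: advance i (no swap)
  64 <= 82: advance i (no swap)
  39 <= 82: advance i (no swap)
  74 <= 82: swap -> [59, 64, 39, 74, 97, 82]
Place pivot at 4: [59, 64, 39, 74, 82, 97]

Partitioned: [59, 64, 39, 74, 82, 97]


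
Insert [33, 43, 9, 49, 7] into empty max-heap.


Insert 33: [33]
Insert 43: [43, 33]
Insert 9: [43, 33, 9]
Insert 49: [49, 43, 9, 33]
Insert 7: [49, 43, 9, 33, 7]

Final heap: [49, 43, 9, 33, 7]


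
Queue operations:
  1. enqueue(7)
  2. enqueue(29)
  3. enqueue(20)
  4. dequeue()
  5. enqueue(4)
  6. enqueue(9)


enqueue(7) -> [7]
enqueue(29) -> [7, 29]
enqueue(20) -> [7, 29, 20]
dequeue()->7, [29, 20]
enqueue(4) -> [29, 20, 4]
enqueue(9) -> [29, 20, 4, 9]

Final queue: [29, 20, 4, 9]


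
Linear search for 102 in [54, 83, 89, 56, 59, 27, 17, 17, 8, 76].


i=0: 54!=102
i=1: 83!=102
i=2: 89!=102
i=3: 56!=102
i=4: 59!=102
i=5: 27!=102
i=6: 17!=102
i=7: 17!=102
i=8: 8!=102
i=9: 76!=102

Not found, 10 comps


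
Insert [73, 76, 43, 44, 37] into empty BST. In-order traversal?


Insert 73: root
Insert 76: R from 73
Insert 43: L from 73
Insert 44: L from 73 -> R from 43
Insert 37: L from 73 -> L from 43

In-order: [37, 43, 44, 73, 76]


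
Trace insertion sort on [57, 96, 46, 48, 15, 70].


Initial: [57, 96, 46, 48, 15, 70]
Insert 96: [57, 96, 46, 48, 15, 70]
Insert 46: [46, 57, 96, 48, 15, 70]
Insert 48: [46, 48, 57, 96, 15, 70]
Insert 15: [15, 46, 48, 57, 96, 70]
Insert 70: [15, 46, 48, 57, 70, 96]

Sorted: [15, 46, 48, 57, 70, 96]


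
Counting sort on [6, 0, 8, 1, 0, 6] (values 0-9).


Input: [6, 0, 8, 1, 0, 6]
Counts: [2, 1, 0, 0, 0, 0, 2, 0, 1, 0]

Sorted: [0, 0, 1, 6, 6, 8]


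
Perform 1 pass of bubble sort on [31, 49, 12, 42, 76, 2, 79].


Initial: [31, 49, 12, 42, 76, 2, 79]
Pass 1: [31, 12, 42, 49, 2, 76, 79] (3 swaps)

After 1 pass: [31, 12, 42, 49, 2, 76, 79]


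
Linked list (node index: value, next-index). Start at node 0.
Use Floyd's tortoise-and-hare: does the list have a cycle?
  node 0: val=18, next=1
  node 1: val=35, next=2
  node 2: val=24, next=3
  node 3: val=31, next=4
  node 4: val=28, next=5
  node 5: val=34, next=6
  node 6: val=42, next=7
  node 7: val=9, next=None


Floyd's tortoise (slow, +1) and hare (fast, +2):
  init: slow=0, fast=0
  step 1: slow=1, fast=2
  step 2: slow=2, fast=4
  step 3: slow=3, fast=6
  step 4: fast 6->7->None, no cycle

Cycle: no


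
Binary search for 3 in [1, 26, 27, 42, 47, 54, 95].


Step 1: lo=0, hi=6, mid=3, val=42
Step 2: lo=0, hi=2, mid=1, val=26
Step 3: lo=0, hi=0, mid=0, val=1

Not found


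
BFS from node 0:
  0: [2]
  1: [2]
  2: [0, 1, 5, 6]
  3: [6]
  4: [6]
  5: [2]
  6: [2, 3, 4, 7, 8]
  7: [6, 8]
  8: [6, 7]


Visit 0, enqueue [2]
Visit 2, enqueue [1, 5, 6]
Visit 1, enqueue []
Visit 5, enqueue []
Visit 6, enqueue [3, 4, 7, 8]
Visit 3, enqueue []
Visit 4, enqueue []
Visit 7, enqueue []
Visit 8, enqueue []

BFS order: [0, 2, 1, 5, 6, 3, 4, 7, 8]


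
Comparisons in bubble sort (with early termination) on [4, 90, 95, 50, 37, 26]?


Algorithm: bubble sort (with early termination)
Input: [4, 90, 95, 50, 37, 26]
Sorted: [4, 26, 37, 50, 90, 95]

15


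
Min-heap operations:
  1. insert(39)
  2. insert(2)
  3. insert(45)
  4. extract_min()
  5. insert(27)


insert(39) -> [39]
insert(2) -> [2, 39]
insert(45) -> [2, 39, 45]
extract_min()->2, [39, 45]
insert(27) -> [27, 45, 39]

Final heap: [27, 45, 39]


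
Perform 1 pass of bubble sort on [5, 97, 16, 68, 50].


Initial: [5, 97, 16, 68, 50]
Pass 1: [5, 16, 68, 50, 97] (3 swaps)

After 1 pass: [5, 16, 68, 50, 97]


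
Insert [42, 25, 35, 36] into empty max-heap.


Insert 42: [42]
Insert 25: [42, 25]
Insert 35: [42, 25, 35]
Insert 36: [42, 36, 35, 25]

Final heap: [42, 36, 35, 25]


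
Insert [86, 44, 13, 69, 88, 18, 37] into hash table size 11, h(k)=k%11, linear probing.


Insert 86: h=9 -> slot 9
Insert 44: h=0 -> slot 0
Insert 13: h=2 -> slot 2
Insert 69: h=3 -> slot 3
Insert 88: h=0, 1 probes -> slot 1
Insert 18: h=7 -> slot 7
Insert 37: h=4 -> slot 4

Table: [44, 88, 13, 69, 37, None, None, 18, None, 86, None]


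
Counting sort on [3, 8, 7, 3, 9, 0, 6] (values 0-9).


Input: [3, 8, 7, 3, 9, 0, 6]
Counts: [1, 0, 0, 2, 0, 0, 1, 1, 1, 1]

Sorted: [0, 3, 3, 6, 7, 8, 9]


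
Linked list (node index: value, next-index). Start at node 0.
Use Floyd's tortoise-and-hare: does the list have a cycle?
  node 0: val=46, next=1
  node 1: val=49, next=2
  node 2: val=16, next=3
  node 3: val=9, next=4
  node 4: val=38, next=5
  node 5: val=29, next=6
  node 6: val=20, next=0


Floyd's tortoise (slow, +1) and hare (fast, +2):
  init: slow=0, fast=0
  step 1: slow=1, fast=2
  step 2: slow=2, fast=4
  step 3: slow=3, fast=6
  step 4: slow=4, fast=1
  step 5: slow=5, fast=3
  step 6: slow=6, fast=5
  step 7: slow=0, fast=0
  slow == fast at node 0: cycle detected

Cycle: yes


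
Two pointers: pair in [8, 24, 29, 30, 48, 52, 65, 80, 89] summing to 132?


lo=0(8)+hi=8(89)=97
lo=1(24)+hi=8(89)=113
lo=2(29)+hi=8(89)=118
lo=3(30)+hi=8(89)=119
lo=4(48)+hi=8(89)=137
lo=4(48)+hi=7(80)=128
lo=5(52)+hi=7(80)=132

Yes: 52+80=132


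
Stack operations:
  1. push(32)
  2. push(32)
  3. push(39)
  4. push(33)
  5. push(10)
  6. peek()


push(32) -> [32]
push(32) -> [32, 32]
push(39) -> [32, 32, 39]
push(33) -> [32, 32, 39, 33]
push(10) -> [32, 32, 39, 33, 10]
peek()->10

Final stack: [32, 32, 39, 33, 10]


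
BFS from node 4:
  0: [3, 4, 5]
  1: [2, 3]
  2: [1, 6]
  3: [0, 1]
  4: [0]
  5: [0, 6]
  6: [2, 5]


Visit 4, enqueue [0]
Visit 0, enqueue [3, 5]
Visit 3, enqueue [1]
Visit 5, enqueue [6]
Visit 1, enqueue [2]
Visit 6, enqueue []
Visit 2, enqueue []

BFS order: [4, 0, 3, 5, 1, 6, 2]


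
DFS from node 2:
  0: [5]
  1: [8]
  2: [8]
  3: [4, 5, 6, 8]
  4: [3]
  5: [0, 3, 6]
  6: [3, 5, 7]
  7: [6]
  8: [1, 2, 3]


Visit 2, push [8]
Visit 8, push [3, 1]
Visit 1, push []
Visit 3, push [6, 5, 4]
Visit 4, push []
Visit 5, push [6, 0]
Visit 0, push []
Visit 6, push [7]
Visit 7, push []

DFS order: [2, 8, 1, 3, 4, 5, 0, 6, 7]


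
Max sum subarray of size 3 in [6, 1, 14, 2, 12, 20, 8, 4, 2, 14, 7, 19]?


[0:3]: 21
[1:4]: 17
[2:5]: 28
[3:6]: 34
[4:7]: 40
[5:8]: 32
[6:9]: 14
[7:10]: 20
[8:11]: 23
[9:12]: 40

Max: 40 at [4:7]


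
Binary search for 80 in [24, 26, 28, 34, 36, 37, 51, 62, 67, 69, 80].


Step 1: lo=0, hi=10, mid=5, val=37
Step 2: lo=6, hi=10, mid=8, val=67
Step 3: lo=9, hi=10, mid=9, val=69
Step 4: lo=10, hi=10, mid=10, val=80

Found at index 10


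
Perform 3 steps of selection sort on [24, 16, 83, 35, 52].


Initial: [24, 16, 83, 35, 52]
Step 1: min=16 at 1
  Swap: [16, 24, 83, 35, 52]
Step 2: min=24 at 1
  Swap: [16, 24, 83, 35, 52]
Step 3: min=35 at 3
  Swap: [16, 24, 35, 83, 52]

After 3 steps: [16, 24, 35, 83, 52]


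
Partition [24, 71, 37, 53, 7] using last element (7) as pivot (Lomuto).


Pivot: 7
Place pivot at 0: [7, 71, 37, 53, 24]

Partitioned: [7, 71, 37, 53, 24]


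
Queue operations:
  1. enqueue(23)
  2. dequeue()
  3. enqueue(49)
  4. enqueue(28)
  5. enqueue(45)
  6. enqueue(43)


enqueue(23) -> [23]
dequeue()->23, []
enqueue(49) -> [49]
enqueue(28) -> [49, 28]
enqueue(45) -> [49, 28, 45]
enqueue(43) -> [49, 28, 45, 43]

Final queue: [49, 28, 45, 43]


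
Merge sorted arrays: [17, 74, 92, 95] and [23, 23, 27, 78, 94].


Take 17 from A
Take 23 from B
Take 23 from B
Take 27 from B
Take 74 from A
Take 78 from B
Take 92 from A
Take 94 from B

Merged: [17, 23, 23, 27, 74, 78, 92, 94, 95]


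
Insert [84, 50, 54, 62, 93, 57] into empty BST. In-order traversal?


Insert 84: root
Insert 50: L from 84
Insert 54: L from 84 -> R from 50
Insert 62: L from 84 -> R from 50 -> R from 54
Insert 93: R from 84
Insert 57: L from 84 -> R from 50 -> R from 54 -> L from 62

In-order: [50, 54, 57, 62, 84, 93]


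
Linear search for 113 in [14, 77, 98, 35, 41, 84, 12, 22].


i=0: 14!=113
i=1: 77!=113
i=2: 98!=113
i=3: 35!=113
i=4: 41!=113
i=5: 84!=113
i=6: 12!=113
i=7: 22!=113

Not found, 8 comps


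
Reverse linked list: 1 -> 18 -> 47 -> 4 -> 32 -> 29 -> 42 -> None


Step 1: curr=1, set curr.next=prev(None) | reversed so far: 1
Step 2: curr=18, set curr.next=prev(1) | reversed so far: 18 -> 1
Step 3: curr=47, set curr.next=prev(18) | reversed so far: 47 -> 18 -> 1
Step 4: curr=4, set curr.next=prev(47) | reversed so far: 4 -> 47 -> 18 -> 1
Step 5: curr=32, set curr.next=prev(4) | reversed so far: 32 -> 4 -> 47 -> 18 -> 1
Step 6: curr=29, set curr.next=prev(32) | reversed so far: 29 -> 32 -> 4 -> 47 -> 18 -> 1
Step 7: curr=42, set curr.next=prev(29) | reversed so far: 42 -> 29 -> 32 -> 4 -> 47 -> 18 -> 1

42 -> 29 -> 32 -> 4 -> 47 -> 18 -> 1 -> None


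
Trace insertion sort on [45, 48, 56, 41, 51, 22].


Initial: [45, 48, 56, 41, 51, 22]
Insert 48: [45, 48, 56, 41, 51, 22]
Insert 56: [45, 48, 56, 41, 51, 22]
Insert 41: [41, 45, 48, 56, 51, 22]
Insert 51: [41, 45, 48, 51, 56, 22]
Insert 22: [22, 41, 45, 48, 51, 56]

Sorted: [22, 41, 45, 48, 51, 56]


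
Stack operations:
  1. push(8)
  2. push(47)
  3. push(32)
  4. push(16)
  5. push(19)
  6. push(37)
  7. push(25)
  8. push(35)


push(8) -> [8]
push(47) -> [8, 47]
push(32) -> [8, 47, 32]
push(16) -> [8, 47, 32, 16]
push(19) -> [8, 47, 32, 16, 19]
push(37) -> [8, 47, 32, 16, 19, 37]
push(25) -> [8, 47, 32, 16, 19, 37, 25]
push(35) -> [8, 47, 32, 16, 19, 37, 25, 35]

Final stack: [8, 47, 32, 16, 19, 37, 25, 35]


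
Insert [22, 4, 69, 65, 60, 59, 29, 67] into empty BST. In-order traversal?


Insert 22: root
Insert 4: L from 22
Insert 69: R from 22
Insert 65: R from 22 -> L from 69
Insert 60: R from 22 -> L from 69 -> L from 65
Insert 59: R from 22 -> L from 69 -> L from 65 -> L from 60
Insert 29: R from 22 -> L from 69 -> L from 65 -> L from 60 -> L from 59
Insert 67: R from 22 -> L from 69 -> R from 65

In-order: [4, 22, 29, 59, 60, 65, 67, 69]


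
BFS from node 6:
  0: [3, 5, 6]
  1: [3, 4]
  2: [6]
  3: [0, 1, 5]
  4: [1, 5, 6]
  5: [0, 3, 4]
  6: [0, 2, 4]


Visit 6, enqueue [0, 2, 4]
Visit 0, enqueue [3, 5]
Visit 2, enqueue []
Visit 4, enqueue [1]
Visit 3, enqueue []
Visit 5, enqueue []
Visit 1, enqueue []

BFS order: [6, 0, 2, 4, 3, 5, 1]


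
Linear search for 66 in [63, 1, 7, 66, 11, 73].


i=0: 63!=66
i=1: 1!=66
i=2: 7!=66
i=3: 66==66 found!

Found at 3, 4 comps


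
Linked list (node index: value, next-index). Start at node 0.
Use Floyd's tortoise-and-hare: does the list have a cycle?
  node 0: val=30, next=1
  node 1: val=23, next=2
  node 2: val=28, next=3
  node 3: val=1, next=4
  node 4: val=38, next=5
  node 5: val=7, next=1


Floyd's tortoise (slow, +1) and hare (fast, +2):
  init: slow=0, fast=0
  step 1: slow=1, fast=2
  step 2: slow=2, fast=4
  step 3: slow=3, fast=1
  step 4: slow=4, fast=3
  step 5: slow=5, fast=5
  slow == fast at node 5: cycle detected

Cycle: yes


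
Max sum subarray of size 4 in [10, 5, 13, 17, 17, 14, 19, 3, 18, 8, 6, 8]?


[0:4]: 45
[1:5]: 52
[2:6]: 61
[3:7]: 67
[4:8]: 53
[5:9]: 54
[6:10]: 48
[7:11]: 35
[8:12]: 40

Max: 67 at [3:7]


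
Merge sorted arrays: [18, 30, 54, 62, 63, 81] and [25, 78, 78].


Take 18 from A
Take 25 from B
Take 30 from A
Take 54 from A
Take 62 from A
Take 63 from A
Take 78 from B
Take 78 from B

Merged: [18, 25, 30, 54, 62, 63, 78, 78, 81]


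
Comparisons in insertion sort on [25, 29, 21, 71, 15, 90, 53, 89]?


Algorithm: insertion sort
Input: [25, 29, 21, 71, 15, 90, 53, 89]
Sorted: [15, 21, 25, 29, 53, 71, 89, 90]

14


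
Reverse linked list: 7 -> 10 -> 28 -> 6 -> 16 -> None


Step 1: curr=7, set curr.next=prev(None) | reversed so far: 7
Step 2: curr=10, set curr.next=prev(7) | reversed so far: 10 -> 7
Step 3: curr=28, set curr.next=prev(10) | reversed so far: 28 -> 10 -> 7
Step 4: curr=6, set curr.next=prev(28) | reversed so far: 6 -> 28 -> 10 -> 7
Step 5: curr=16, set curr.next=prev(6) | reversed so far: 16 -> 6 -> 28 -> 10 -> 7

16 -> 6 -> 28 -> 10 -> 7 -> None


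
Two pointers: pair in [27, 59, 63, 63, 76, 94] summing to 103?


lo=0(27)+hi=5(94)=121
lo=0(27)+hi=4(76)=103

Yes: 27+76=103


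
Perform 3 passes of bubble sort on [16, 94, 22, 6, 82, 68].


Initial: [16, 94, 22, 6, 82, 68]
Pass 1: [16, 22, 6, 82, 68, 94] (4 swaps)
Pass 2: [16, 6, 22, 68, 82, 94] (2 swaps)
Pass 3: [6, 16, 22, 68, 82, 94] (1 swaps)

After 3 passes: [6, 16, 22, 68, 82, 94]


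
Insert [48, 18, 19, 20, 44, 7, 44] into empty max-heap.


Insert 48: [48]
Insert 18: [48, 18]
Insert 19: [48, 18, 19]
Insert 20: [48, 20, 19, 18]
Insert 44: [48, 44, 19, 18, 20]
Insert 7: [48, 44, 19, 18, 20, 7]
Insert 44: [48, 44, 44, 18, 20, 7, 19]

Final heap: [48, 44, 44, 18, 20, 7, 19]


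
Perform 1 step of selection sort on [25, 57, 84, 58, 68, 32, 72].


Initial: [25, 57, 84, 58, 68, 32, 72]
Step 1: min=25 at 0
  Swap: [25, 57, 84, 58, 68, 32, 72]

After 1 step: [25, 57, 84, 58, 68, 32, 72]


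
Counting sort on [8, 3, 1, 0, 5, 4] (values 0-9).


Input: [8, 3, 1, 0, 5, 4]
Counts: [1, 1, 0, 1, 1, 1, 0, 0, 1, 0]

Sorted: [0, 1, 3, 4, 5, 8]


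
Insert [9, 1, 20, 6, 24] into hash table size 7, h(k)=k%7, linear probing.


Insert 9: h=2 -> slot 2
Insert 1: h=1 -> slot 1
Insert 20: h=6 -> slot 6
Insert 6: h=6, 1 probes -> slot 0
Insert 24: h=3 -> slot 3

Table: [6, 1, 9, 24, None, None, 20]


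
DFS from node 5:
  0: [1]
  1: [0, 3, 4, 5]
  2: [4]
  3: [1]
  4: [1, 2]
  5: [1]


Visit 5, push [1]
Visit 1, push [4, 3, 0]
Visit 0, push []
Visit 3, push []
Visit 4, push [2]
Visit 2, push []

DFS order: [5, 1, 0, 3, 4, 2]


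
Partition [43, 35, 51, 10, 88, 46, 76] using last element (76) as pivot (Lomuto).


Pivot: 76
  43 <= 76: advance i (no swap)
  35 <= 76: advance i (no swap)
  51 <= 76: advance i (no swap)
  10 <= 76: advance i (no swap)
  46 <= 76: swap -> [43, 35, 51, 10, 46, 88, 76]
Place pivot at 5: [43, 35, 51, 10, 46, 76, 88]

Partitioned: [43, 35, 51, 10, 46, 76, 88]


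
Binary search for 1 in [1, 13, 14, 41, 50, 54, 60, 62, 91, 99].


Step 1: lo=0, hi=9, mid=4, val=50
Step 2: lo=0, hi=3, mid=1, val=13
Step 3: lo=0, hi=0, mid=0, val=1

Found at index 0


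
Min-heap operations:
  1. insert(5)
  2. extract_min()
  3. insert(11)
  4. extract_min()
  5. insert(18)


insert(5) -> [5]
extract_min()->5, []
insert(11) -> [11]
extract_min()->11, []
insert(18) -> [18]

Final heap: [18]


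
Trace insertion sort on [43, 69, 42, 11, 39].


Initial: [43, 69, 42, 11, 39]
Insert 69: [43, 69, 42, 11, 39]
Insert 42: [42, 43, 69, 11, 39]
Insert 11: [11, 42, 43, 69, 39]
Insert 39: [11, 39, 42, 43, 69]

Sorted: [11, 39, 42, 43, 69]


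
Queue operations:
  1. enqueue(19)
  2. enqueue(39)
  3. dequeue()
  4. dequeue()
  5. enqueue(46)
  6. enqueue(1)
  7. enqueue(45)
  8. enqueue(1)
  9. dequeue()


enqueue(19) -> [19]
enqueue(39) -> [19, 39]
dequeue()->19, [39]
dequeue()->39, []
enqueue(46) -> [46]
enqueue(1) -> [46, 1]
enqueue(45) -> [46, 1, 45]
enqueue(1) -> [46, 1, 45, 1]
dequeue()->46, [1, 45, 1]

Final queue: [1, 45, 1]


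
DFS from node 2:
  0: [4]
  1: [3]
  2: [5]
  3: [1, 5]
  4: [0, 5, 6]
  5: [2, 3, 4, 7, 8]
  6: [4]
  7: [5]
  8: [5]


Visit 2, push [5]
Visit 5, push [8, 7, 4, 3]
Visit 3, push [1]
Visit 1, push []
Visit 4, push [6, 0]
Visit 0, push []
Visit 6, push []
Visit 7, push []
Visit 8, push []

DFS order: [2, 5, 3, 1, 4, 0, 6, 7, 8]


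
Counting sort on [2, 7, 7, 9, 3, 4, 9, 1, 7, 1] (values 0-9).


Input: [2, 7, 7, 9, 3, 4, 9, 1, 7, 1]
Counts: [0, 2, 1, 1, 1, 0, 0, 3, 0, 2]

Sorted: [1, 1, 2, 3, 4, 7, 7, 7, 9, 9]


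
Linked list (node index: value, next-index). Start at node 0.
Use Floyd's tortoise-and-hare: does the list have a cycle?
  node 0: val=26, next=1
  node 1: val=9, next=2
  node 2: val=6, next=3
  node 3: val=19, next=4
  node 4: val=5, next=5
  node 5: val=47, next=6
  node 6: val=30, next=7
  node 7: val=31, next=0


Floyd's tortoise (slow, +1) and hare (fast, +2):
  init: slow=0, fast=0
  step 1: slow=1, fast=2
  step 2: slow=2, fast=4
  step 3: slow=3, fast=6
  step 4: slow=4, fast=0
  step 5: slow=5, fast=2
  step 6: slow=6, fast=4
  step 7: slow=7, fast=6
  step 8: slow=0, fast=0
  slow == fast at node 0: cycle detected

Cycle: yes


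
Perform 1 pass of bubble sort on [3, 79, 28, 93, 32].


Initial: [3, 79, 28, 93, 32]
Pass 1: [3, 28, 79, 32, 93] (2 swaps)

After 1 pass: [3, 28, 79, 32, 93]


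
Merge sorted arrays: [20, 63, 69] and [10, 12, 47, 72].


Take 10 from B
Take 12 from B
Take 20 from A
Take 47 from B
Take 63 from A
Take 69 from A

Merged: [10, 12, 20, 47, 63, 69, 72]


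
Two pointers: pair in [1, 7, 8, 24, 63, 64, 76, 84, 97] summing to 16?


lo=0(1)+hi=8(97)=98
lo=0(1)+hi=7(84)=85
lo=0(1)+hi=6(76)=77
lo=0(1)+hi=5(64)=65
lo=0(1)+hi=4(63)=64
lo=0(1)+hi=3(24)=25
lo=0(1)+hi=2(8)=9
lo=1(7)+hi=2(8)=15

No pair found


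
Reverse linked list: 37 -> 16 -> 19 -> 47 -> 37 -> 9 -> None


Step 1: curr=37, set curr.next=prev(None) | reversed so far: 37
Step 2: curr=16, set curr.next=prev(37) | reversed so far: 16 -> 37
Step 3: curr=19, set curr.next=prev(16) | reversed so far: 19 -> 16 -> 37
Step 4: curr=47, set curr.next=prev(19) | reversed so far: 47 -> 19 -> 16 -> 37
Step 5: curr=37, set curr.next=prev(47) | reversed so far: 37 -> 47 -> 19 -> 16 -> 37
Step 6: curr=9, set curr.next=prev(37) | reversed so far: 9 -> 37 -> 47 -> 19 -> 16 -> 37

9 -> 37 -> 47 -> 19 -> 16 -> 37 -> None


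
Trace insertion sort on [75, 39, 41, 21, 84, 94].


Initial: [75, 39, 41, 21, 84, 94]
Insert 39: [39, 75, 41, 21, 84, 94]
Insert 41: [39, 41, 75, 21, 84, 94]
Insert 21: [21, 39, 41, 75, 84, 94]
Insert 84: [21, 39, 41, 75, 84, 94]
Insert 94: [21, 39, 41, 75, 84, 94]

Sorted: [21, 39, 41, 75, 84, 94]


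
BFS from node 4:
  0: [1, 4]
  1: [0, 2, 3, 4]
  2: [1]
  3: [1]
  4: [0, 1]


Visit 4, enqueue [0, 1]
Visit 0, enqueue []
Visit 1, enqueue [2, 3]
Visit 2, enqueue []
Visit 3, enqueue []

BFS order: [4, 0, 1, 2, 3]


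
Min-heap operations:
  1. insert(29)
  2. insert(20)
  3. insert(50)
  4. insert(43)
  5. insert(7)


insert(29) -> [29]
insert(20) -> [20, 29]
insert(50) -> [20, 29, 50]
insert(43) -> [20, 29, 50, 43]
insert(7) -> [7, 20, 50, 43, 29]

Final heap: [7, 20, 50, 43, 29]


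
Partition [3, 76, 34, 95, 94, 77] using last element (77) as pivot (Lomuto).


Pivot: 77
  3 <= 77: advance i (no swap)
  76 <= 77: advance i (no swap)
  34 <= 77: advance i (no swap)
Place pivot at 3: [3, 76, 34, 77, 94, 95]

Partitioned: [3, 76, 34, 77, 94, 95]


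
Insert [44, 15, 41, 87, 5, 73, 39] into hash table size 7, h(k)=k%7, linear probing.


Insert 44: h=2 -> slot 2
Insert 15: h=1 -> slot 1
Insert 41: h=6 -> slot 6
Insert 87: h=3 -> slot 3
Insert 5: h=5 -> slot 5
Insert 73: h=3, 1 probes -> slot 4
Insert 39: h=4, 3 probes -> slot 0

Table: [39, 15, 44, 87, 73, 5, 41]


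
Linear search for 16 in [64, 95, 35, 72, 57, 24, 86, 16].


i=0: 64!=16
i=1: 95!=16
i=2: 35!=16
i=3: 72!=16
i=4: 57!=16
i=5: 24!=16
i=6: 86!=16
i=7: 16==16 found!

Found at 7, 8 comps


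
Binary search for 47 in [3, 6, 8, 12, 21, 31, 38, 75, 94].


Step 1: lo=0, hi=8, mid=4, val=21
Step 2: lo=5, hi=8, mid=6, val=38
Step 3: lo=7, hi=8, mid=7, val=75

Not found


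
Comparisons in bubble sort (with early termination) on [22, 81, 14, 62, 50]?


Algorithm: bubble sort (with early termination)
Input: [22, 81, 14, 62, 50]
Sorted: [14, 22, 50, 62, 81]

9


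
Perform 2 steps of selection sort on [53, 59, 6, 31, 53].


Initial: [53, 59, 6, 31, 53]
Step 1: min=6 at 2
  Swap: [6, 59, 53, 31, 53]
Step 2: min=31 at 3
  Swap: [6, 31, 53, 59, 53]

After 2 steps: [6, 31, 53, 59, 53]


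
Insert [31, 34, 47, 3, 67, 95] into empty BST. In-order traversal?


Insert 31: root
Insert 34: R from 31
Insert 47: R from 31 -> R from 34
Insert 3: L from 31
Insert 67: R from 31 -> R from 34 -> R from 47
Insert 95: R from 31 -> R from 34 -> R from 47 -> R from 67

In-order: [3, 31, 34, 47, 67, 95]


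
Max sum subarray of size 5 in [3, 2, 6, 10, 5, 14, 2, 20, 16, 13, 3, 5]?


[0:5]: 26
[1:6]: 37
[2:7]: 37
[3:8]: 51
[4:9]: 57
[5:10]: 65
[6:11]: 54
[7:12]: 57

Max: 65 at [5:10]


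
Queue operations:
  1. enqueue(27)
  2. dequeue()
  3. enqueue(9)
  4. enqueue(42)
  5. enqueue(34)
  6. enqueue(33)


enqueue(27) -> [27]
dequeue()->27, []
enqueue(9) -> [9]
enqueue(42) -> [9, 42]
enqueue(34) -> [9, 42, 34]
enqueue(33) -> [9, 42, 34, 33]

Final queue: [9, 42, 34, 33]


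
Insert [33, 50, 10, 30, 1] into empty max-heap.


Insert 33: [33]
Insert 50: [50, 33]
Insert 10: [50, 33, 10]
Insert 30: [50, 33, 10, 30]
Insert 1: [50, 33, 10, 30, 1]

Final heap: [50, 33, 10, 30, 1]


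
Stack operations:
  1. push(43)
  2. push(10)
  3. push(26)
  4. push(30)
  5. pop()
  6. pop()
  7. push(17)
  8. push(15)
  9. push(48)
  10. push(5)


push(43) -> [43]
push(10) -> [43, 10]
push(26) -> [43, 10, 26]
push(30) -> [43, 10, 26, 30]
pop()->30, [43, 10, 26]
pop()->26, [43, 10]
push(17) -> [43, 10, 17]
push(15) -> [43, 10, 17, 15]
push(48) -> [43, 10, 17, 15, 48]
push(5) -> [43, 10, 17, 15, 48, 5]

Final stack: [43, 10, 17, 15, 48, 5]


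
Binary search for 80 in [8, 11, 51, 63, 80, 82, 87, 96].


Step 1: lo=0, hi=7, mid=3, val=63
Step 2: lo=4, hi=7, mid=5, val=82
Step 3: lo=4, hi=4, mid=4, val=80

Found at index 4
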